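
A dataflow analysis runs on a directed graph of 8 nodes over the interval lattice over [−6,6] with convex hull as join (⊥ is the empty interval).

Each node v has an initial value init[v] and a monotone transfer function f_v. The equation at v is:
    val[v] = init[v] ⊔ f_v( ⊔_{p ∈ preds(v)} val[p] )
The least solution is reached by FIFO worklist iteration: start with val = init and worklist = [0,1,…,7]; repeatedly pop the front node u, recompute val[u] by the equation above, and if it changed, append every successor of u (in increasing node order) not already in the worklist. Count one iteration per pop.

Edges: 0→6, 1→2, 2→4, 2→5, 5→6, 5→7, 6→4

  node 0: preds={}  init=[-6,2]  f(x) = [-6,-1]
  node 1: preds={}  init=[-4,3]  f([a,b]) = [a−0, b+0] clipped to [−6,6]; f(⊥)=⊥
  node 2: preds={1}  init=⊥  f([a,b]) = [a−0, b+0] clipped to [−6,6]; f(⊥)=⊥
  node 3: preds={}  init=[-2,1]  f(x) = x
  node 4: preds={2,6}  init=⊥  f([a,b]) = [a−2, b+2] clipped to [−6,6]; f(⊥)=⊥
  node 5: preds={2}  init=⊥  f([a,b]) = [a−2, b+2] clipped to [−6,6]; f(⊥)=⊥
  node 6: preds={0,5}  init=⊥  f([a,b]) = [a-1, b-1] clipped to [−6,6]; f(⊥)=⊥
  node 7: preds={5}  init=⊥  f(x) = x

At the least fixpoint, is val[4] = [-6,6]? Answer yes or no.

Trace (9 dequeues):
  [1] u=0 | in ⊥ | out [-6,2] | ==
  [2] u=1 | in ⊥ | out [-4,3] | ==
  [3] u=2 | in [-4,3] | out [-4,3] | prev ⊥ | push {}
  [4] u=3 | in ⊥ | out [-2,1] | ==
  [5] u=4 | in [-4,3] | out [-6,5] | prev ⊥ | push {}
  [6] u=5 | in [-4,3] | out [-6,5] | prev ⊥ | push {}
  [7] u=6 | in [-6,5] | out [-6,4] | prev ⊥ | push {4}
  [8] u=7 | in [-6,5] | out [-6,5] | prev ⊥ | push {}
  [9] u=4 | in [-6,4] | out [-6,6] | prev [-6,5] | push {}

Converged values:
  [0] [-6,2]
  [1] [-4,3]
  [2] [-4,3]
  [3] [-2,1]
  [4] [-6,6]
  [5] [-6,5]
  [6] [-6,4]
  [7] [-6,5]

yes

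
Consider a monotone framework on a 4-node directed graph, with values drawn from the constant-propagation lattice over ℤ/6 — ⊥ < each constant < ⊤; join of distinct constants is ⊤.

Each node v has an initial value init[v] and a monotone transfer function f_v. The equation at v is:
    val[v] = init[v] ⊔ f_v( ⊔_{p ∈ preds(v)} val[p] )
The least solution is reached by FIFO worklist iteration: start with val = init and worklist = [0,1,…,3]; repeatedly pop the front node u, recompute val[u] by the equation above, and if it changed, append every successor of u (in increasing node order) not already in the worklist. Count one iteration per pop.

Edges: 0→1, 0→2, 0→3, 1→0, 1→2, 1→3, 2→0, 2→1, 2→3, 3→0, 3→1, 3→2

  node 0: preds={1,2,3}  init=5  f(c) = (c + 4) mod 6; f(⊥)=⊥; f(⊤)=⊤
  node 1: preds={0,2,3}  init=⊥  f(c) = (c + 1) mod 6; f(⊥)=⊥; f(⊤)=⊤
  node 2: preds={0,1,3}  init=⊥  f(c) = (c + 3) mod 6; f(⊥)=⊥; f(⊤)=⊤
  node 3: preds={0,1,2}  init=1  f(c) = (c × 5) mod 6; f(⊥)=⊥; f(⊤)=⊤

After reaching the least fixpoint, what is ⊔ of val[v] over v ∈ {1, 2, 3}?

⊤

Trace (8 dequeues):
  [1] u=0 | in 1 | out 5 | ==
  [2] u=1 | in ⊤ | out ⊤ | prev ⊥ | push {0}
  [3] u=2 | in ⊤ | out ⊤ | prev ⊥ | push {1}
  [4] u=3 | in ⊤ | out ⊤ | prev 1 | push {2}
  [5] u=0 | in ⊤ | out ⊤ | prev 5 | push {3}
  [6] u=1 | in ⊤ | out ⊤ | ==
  [7] u=2 | in ⊤ | out ⊤ | ==
  [8] u=3 | in ⊤ | out ⊤ | ==

Converged values:
  [0] ⊤
  [1] ⊤
  [2] ⊤
  [3] ⊤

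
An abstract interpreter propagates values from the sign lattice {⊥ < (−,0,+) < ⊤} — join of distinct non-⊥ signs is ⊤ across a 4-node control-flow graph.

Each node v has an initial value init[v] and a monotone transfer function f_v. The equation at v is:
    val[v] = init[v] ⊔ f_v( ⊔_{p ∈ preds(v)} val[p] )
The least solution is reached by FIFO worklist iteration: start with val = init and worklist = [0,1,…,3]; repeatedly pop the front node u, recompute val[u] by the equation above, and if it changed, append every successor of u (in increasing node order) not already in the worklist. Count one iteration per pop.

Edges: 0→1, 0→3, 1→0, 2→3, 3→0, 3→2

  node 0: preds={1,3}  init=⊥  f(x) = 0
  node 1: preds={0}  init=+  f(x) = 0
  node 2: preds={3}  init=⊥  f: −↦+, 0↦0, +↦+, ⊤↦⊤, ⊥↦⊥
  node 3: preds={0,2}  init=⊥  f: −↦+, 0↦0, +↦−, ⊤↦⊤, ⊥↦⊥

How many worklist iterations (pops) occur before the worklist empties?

7

Iteration log — 7 steps:
  step 1. node 0  ⊔preds=+  new=0  old=⊥  +wl: 
  step 2. node 1  ⊔preds=0  new=⊤  old=+  +wl: 0
  step 3. node 2  ⊔preds=⊥  new=⊥  stable
  step 4. node 3  ⊔preds=0  new=0  old=⊥  +wl: 2
  step 5. node 0  ⊔preds=⊤  new=0  stable
  step 6. node 2  ⊔preds=0  new=0  old=⊥  +wl: 3
  step 7. node 3  ⊔preds=0  new=0  stable

Least fixpoint reached:
  node 0: 0
  node 1: ⊤
  node 2: 0
  node 3: 0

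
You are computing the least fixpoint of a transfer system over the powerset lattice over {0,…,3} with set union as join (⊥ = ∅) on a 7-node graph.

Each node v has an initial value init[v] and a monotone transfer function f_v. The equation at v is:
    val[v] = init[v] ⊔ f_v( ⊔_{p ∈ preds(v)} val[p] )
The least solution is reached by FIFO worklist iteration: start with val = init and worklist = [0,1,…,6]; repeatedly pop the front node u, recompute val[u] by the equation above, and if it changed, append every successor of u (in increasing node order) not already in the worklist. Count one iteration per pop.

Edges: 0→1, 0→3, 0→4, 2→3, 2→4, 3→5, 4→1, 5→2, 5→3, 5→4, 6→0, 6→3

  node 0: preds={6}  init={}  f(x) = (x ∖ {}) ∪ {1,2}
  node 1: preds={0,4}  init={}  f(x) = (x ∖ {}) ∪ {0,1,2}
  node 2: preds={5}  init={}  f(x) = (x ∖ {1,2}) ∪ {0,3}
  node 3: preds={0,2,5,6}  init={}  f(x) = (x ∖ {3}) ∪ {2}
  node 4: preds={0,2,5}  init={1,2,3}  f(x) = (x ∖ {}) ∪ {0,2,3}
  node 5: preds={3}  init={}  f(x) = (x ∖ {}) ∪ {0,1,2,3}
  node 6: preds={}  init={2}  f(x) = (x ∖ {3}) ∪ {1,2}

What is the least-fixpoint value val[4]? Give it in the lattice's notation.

Iteration log — 12 steps:
  step 1. node 0  ⊔preds={2}  new={1,2}  old={}  +wl: 
  step 2. node 1  ⊔preds={1,2,3}  new={0,1,2,3}  old={}  +wl: 
  step 3. node 2  ⊔preds={}  new={0,3}  old={}  +wl: 
  step 4. node 3  ⊔preds={0,1,2,3}  new={0,1,2}  old={}  +wl: 
  step 5. node 4  ⊔preds={0,1,2,3}  new={0,1,2,3}  old={1,2,3}  +wl: 1
  step 6. node 5  ⊔preds={0,1,2}  new={0,1,2,3}  old={}  +wl: 2,3,4
  step 7. node 6  ⊔preds={}  new={1,2}  old={2}  +wl: 0
  step 8. node 1  ⊔preds={0,1,2,3}  new={0,1,2,3}  stable
  step 9. node 2  ⊔preds={0,1,2,3}  new={0,3}  stable
  step 10. node 3  ⊔preds={0,1,2,3}  new={0,1,2}  stable
  step 11. node 4  ⊔preds={0,1,2,3}  new={0,1,2,3}  stable
  step 12. node 0  ⊔preds={1,2}  new={1,2}  stable

Least fixpoint reached:
  node 0: {1,2}
  node 1: {0,1,2,3}
  node 2: {0,3}
  node 3: {0,1,2}
  node 4: {0,1,2,3}
  node 5: {0,1,2,3}
  node 6: {1,2}

{0,1,2,3}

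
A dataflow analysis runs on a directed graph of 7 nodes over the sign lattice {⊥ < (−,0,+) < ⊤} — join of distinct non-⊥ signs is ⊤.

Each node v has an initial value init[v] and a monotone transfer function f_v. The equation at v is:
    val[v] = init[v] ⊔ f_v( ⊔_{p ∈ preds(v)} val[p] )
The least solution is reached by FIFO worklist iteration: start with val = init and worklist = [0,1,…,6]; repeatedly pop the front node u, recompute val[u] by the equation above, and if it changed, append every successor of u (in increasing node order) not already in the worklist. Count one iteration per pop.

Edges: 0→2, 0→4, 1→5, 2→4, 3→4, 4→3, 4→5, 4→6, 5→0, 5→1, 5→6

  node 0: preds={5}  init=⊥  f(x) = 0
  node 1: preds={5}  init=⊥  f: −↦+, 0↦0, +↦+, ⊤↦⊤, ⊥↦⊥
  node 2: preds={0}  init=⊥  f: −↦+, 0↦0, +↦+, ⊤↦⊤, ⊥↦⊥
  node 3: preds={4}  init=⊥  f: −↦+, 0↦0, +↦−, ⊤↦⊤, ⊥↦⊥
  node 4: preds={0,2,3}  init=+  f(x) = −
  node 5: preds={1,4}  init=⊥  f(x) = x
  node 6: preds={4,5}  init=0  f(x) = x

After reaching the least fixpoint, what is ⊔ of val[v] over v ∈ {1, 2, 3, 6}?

Iteration log — 12 steps:
  step 1. node 0  ⊔preds=⊥  new=0  old=⊥  +wl: 
  step 2. node 1  ⊔preds=⊥  new=⊥  stable
  step 3. node 2  ⊔preds=0  new=0  old=⊥  +wl: 
  step 4. node 3  ⊔preds=+  new=−  old=⊥  +wl: 
  step 5. node 4  ⊔preds=⊤  new=⊤  old=+  +wl: 3
  step 6. node 5  ⊔preds=⊤  new=⊤  old=⊥  +wl: 0,1
  step 7. node 6  ⊔preds=⊤  new=⊤  old=0  +wl: 
  step 8. node 3  ⊔preds=⊤  new=⊤  old=−  +wl: 4
  step 9. node 0  ⊔preds=⊤  new=0  stable
  step 10. node 1  ⊔preds=⊤  new=⊤  old=⊥  +wl: 5
  step 11. node 4  ⊔preds=⊤  new=⊤  stable
  step 12. node 5  ⊔preds=⊤  new=⊤  stable

Least fixpoint reached:
  node 0: 0
  node 1: ⊤
  node 2: 0
  node 3: ⊤
  node 4: ⊤
  node 5: ⊤
  node 6: ⊤

⊤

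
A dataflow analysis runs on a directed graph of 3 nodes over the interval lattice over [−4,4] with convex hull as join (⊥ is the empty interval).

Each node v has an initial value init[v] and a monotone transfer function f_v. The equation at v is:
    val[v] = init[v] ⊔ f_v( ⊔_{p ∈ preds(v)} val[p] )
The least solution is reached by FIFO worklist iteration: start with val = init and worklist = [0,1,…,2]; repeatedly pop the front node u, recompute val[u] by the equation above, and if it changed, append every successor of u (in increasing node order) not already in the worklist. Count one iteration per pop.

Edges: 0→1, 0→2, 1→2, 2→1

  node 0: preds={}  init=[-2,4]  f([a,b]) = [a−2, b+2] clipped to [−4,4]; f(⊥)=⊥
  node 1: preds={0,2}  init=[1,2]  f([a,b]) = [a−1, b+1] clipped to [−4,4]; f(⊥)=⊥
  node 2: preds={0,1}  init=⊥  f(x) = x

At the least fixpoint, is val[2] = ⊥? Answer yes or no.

no

Iteration log — 6 steps:
  step 1. node 0  ⊔preds=⊥  new=[-2,4]  stable
  step 2. node 1  ⊔preds=[-2,4]  new=[-3,4]  old=[1,2]  +wl: 
  step 3. node 2  ⊔preds=[-3,4]  new=[-3,4]  old=⊥  +wl: 1
  step 4. node 1  ⊔preds=[-3,4]  new=[-4,4]  old=[-3,4]  +wl: 2
  step 5. node 2  ⊔preds=[-4,4]  new=[-4,4]  old=[-3,4]  +wl: 1
  step 6. node 1  ⊔preds=[-4,4]  new=[-4,4]  stable

Least fixpoint reached:
  node 0: [-2,4]
  node 1: [-4,4]
  node 2: [-4,4]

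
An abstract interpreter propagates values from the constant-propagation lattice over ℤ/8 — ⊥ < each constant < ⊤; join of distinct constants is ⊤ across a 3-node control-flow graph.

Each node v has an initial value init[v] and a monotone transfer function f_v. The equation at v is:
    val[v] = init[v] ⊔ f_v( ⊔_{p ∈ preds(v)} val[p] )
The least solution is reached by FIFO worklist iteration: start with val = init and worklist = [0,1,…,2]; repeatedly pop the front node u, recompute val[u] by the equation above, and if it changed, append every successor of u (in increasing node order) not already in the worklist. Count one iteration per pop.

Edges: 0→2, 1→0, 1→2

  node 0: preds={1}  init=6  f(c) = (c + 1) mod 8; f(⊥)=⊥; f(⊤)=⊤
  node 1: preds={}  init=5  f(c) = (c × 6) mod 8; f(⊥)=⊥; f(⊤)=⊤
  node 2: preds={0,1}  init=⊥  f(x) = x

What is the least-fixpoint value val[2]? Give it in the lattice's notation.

⊤

Trace (3 dequeues):
  [1] u=0 | in 5 | out 6 | ==
  [2] u=1 | in ⊥ | out 5 | ==
  [3] u=2 | in ⊤ | out ⊤ | prev ⊥ | push {}

Converged values:
  [0] 6
  [1] 5
  [2] ⊤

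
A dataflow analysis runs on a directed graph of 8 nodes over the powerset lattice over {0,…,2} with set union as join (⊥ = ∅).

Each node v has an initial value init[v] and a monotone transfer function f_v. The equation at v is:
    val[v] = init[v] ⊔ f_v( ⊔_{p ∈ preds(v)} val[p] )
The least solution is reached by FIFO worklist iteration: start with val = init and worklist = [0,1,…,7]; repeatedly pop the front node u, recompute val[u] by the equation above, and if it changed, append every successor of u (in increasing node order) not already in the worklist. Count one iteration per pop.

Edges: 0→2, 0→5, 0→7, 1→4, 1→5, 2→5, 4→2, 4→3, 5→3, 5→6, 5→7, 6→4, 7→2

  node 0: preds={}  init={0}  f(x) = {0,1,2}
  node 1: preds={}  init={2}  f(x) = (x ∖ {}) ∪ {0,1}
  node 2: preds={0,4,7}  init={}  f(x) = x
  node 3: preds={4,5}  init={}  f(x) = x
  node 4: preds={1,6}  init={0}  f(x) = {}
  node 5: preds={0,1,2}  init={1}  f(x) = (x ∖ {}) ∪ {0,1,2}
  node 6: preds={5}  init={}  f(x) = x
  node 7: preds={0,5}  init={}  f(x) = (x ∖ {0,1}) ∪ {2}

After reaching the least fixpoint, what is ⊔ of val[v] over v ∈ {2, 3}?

{0,1,2}

Iteration log — 11 steps:
  step 1. node 0  ⊔preds={}  new={0,1,2}  old={0}  +wl: 
  step 2. node 1  ⊔preds={}  new={0,1,2}  old={2}  +wl: 
  step 3. node 2  ⊔preds={0,1,2}  new={0,1,2}  old={}  +wl: 
  step 4. node 3  ⊔preds={0,1}  new={0,1}  old={}  +wl: 
  step 5. node 4  ⊔preds={0,1,2}  new={0}  stable
  step 6. node 5  ⊔preds={0,1,2}  new={0,1,2}  old={1}  +wl: 3
  step 7. node 6  ⊔preds={0,1,2}  new={0,1,2}  old={}  +wl: 4
  step 8. node 7  ⊔preds={0,1,2}  new={2}  old={}  +wl: 2
  step 9. node 3  ⊔preds={0,1,2}  new={0,1,2}  old={0,1}  +wl: 
  step 10. node 4  ⊔preds={0,1,2}  new={0}  stable
  step 11. node 2  ⊔preds={0,1,2}  new={0,1,2}  stable

Least fixpoint reached:
  node 0: {0,1,2}
  node 1: {0,1,2}
  node 2: {0,1,2}
  node 3: {0,1,2}
  node 4: {0}
  node 5: {0,1,2}
  node 6: {0,1,2}
  node 7: {2}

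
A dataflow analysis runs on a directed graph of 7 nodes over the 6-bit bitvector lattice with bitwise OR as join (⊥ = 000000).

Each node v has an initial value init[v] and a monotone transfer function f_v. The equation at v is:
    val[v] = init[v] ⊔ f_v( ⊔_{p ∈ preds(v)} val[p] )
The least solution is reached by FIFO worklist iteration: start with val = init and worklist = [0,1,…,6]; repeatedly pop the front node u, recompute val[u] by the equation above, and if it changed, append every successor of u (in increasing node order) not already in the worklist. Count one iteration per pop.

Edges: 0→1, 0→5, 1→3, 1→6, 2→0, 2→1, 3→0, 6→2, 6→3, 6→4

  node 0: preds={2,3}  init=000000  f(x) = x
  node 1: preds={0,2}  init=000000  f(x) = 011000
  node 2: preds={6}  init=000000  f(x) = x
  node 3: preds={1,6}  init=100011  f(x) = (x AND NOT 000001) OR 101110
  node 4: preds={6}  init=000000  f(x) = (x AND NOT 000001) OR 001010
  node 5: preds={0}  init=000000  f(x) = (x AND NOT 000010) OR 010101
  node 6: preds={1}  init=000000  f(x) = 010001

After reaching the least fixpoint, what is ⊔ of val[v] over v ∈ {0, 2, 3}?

111111

Worklist (14 pops):
  #1 pop 0: in=100011 → 100011 (was 000000); enqueue []
  #2 pop 1: in=100011 → 011000 (was 000000); enqueue []
  #3 pop 2: in=000000 → 000000 (no change)
  #4 pop 3: in=011000 → 111111 (was 100011); enqueue [0]
  #5 pop 4: in=000000 → 001010 (was 000000); enqueue []
  #6 pop 5: in=100011 → 110101 (was 000000); enqueue []
  #7 pop 6: in=011000 → 010001 (was 000000); enqueue [2,3,4]
  #8 pop 0: in=111111 → 111111 (was 100011); enqueue [1,5]
  #9 pop 2: in=010001 → 010001 (was 000000); enqueue [0]
  #10 pop 3: in=011001 → 111111 (no change)
  #11 pop 4: in=010001 → 011010 (was 001010); enqueue []
  #12 pop 1: in=111111 → 011000 (no change)
  #13 pop 5: in=111111 → 111101 (was 110101); enqueue []
  #14 pop 0: in=111111 → 111111 (no change)

Fixpoint:
  val[0] = 111111
  val[1] = 011000
  val[2] = 010001
  val[3] = 111111
  val[4] = 011010
  val[5] = 111101
  val[6] = 010001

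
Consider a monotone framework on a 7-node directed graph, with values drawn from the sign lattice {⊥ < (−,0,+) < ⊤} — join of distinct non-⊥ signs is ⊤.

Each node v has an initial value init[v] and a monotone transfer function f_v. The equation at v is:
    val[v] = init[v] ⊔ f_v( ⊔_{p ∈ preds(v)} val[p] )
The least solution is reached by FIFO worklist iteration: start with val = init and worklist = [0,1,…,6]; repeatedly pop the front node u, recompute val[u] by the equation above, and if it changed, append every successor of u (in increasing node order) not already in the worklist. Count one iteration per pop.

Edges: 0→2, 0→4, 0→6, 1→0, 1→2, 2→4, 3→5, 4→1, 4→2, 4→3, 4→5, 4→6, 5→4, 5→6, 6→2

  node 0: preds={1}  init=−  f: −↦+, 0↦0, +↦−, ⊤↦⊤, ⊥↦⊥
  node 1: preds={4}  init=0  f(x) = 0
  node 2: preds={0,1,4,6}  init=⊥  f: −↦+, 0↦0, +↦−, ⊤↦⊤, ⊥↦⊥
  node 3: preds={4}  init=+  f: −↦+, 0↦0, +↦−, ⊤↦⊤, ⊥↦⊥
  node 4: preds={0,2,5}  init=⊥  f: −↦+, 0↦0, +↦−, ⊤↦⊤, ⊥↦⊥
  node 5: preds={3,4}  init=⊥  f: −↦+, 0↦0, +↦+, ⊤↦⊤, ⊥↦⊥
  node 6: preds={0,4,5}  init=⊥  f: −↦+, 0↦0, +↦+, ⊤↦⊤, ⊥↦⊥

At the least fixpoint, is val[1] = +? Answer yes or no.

Worklist (12 pops):
  #1 pop 0: in=0 → ⊤ (was −); enqueue []
  #2 pop 1: in=⊥ → 0 (no change)
  #3 pop 2: in=⊤ → ⊤ (was ⊥); enqueue []
  #4 pop 3: in=⊥ → + (no change)
  #5 pop 4: in=⊤ → ⊤ (was ⊥); enqueue [1,2,3]
  #6 pop 5: in=⊤ → ⊤ (was ⊥); enqueue [4]
  #7 pop 6: in=⊤ → ⊤ (was ⊥); enqueue []
  #8 pop 1: in=⊤ → 0 (no change)
  #9 pop 2: in=⊤ → ⊤ (no change)
  #10 pop 3: in=⊤ → ⊤ (was +); enqueue [5]
  #11 pop 4: in=⊤ → ⊤ (no change)
  #12 pop 5: in=⊤ → ⊤ (no change)

Fixpoint:
  val[0] = ⊤
  val[1] = 0
  val[2] = ⊤
  val[3] = ⊤
  val[4] = ⊤
  val[5] = ⊤
  val[6] = ⊤

no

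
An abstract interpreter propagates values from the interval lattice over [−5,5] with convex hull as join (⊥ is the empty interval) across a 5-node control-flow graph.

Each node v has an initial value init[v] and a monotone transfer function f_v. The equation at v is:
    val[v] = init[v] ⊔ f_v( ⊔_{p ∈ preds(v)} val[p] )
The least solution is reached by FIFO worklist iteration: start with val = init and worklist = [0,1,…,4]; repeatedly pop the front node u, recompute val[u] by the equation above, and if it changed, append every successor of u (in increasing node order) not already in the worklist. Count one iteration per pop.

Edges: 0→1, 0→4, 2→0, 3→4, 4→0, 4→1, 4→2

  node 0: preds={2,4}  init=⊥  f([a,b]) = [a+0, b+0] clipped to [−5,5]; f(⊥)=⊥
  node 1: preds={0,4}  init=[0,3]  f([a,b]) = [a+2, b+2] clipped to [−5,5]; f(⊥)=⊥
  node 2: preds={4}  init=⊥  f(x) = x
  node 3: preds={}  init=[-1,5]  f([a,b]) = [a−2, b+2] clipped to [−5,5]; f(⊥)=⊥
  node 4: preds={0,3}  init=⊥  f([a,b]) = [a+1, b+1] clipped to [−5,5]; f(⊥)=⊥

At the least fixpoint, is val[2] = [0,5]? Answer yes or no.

yes

Iteration log — 10 steps:
  step 1. node 0  ⊔preds=⊥  new=⊥  stable
  step 2. node 1  ⊔preds=⊥  new=[0,3]  stable
  step 3. node 2  ⊔preds=⊥  new=⊥  stable
  step 4. node 3  ⊔preds=⊥  new=[-1,5]  stable
  step 5. node 4  ⊔preds=[-1,5]  new=[0,5]  old=⊥  +wl: 0,1,2
  step 6. node 0  ⊔preds=[0,5]  new=[0,5]  old=⊥  +wl: 4
  step 7. node 1  ⊔preds=[0,5]  new=[0,5]  old=[0,3]  +wl: 
  step 8. node 2  ⊔preds=[0,5]  new=[0,5]  old=⊥  +wl: 0
  step 9. node 4  ⊔preds=[-1,5]  new=[0,5]  stable
  step 10. node 0  ⊔preds=[0,5]  new=[0,5]  stable

Least fixpoint reached:
  node 0: [0,5]
  node 1: [0,5]
  node 2: [0,5]
  node 3: [-1,5]
  node 4: [0,5]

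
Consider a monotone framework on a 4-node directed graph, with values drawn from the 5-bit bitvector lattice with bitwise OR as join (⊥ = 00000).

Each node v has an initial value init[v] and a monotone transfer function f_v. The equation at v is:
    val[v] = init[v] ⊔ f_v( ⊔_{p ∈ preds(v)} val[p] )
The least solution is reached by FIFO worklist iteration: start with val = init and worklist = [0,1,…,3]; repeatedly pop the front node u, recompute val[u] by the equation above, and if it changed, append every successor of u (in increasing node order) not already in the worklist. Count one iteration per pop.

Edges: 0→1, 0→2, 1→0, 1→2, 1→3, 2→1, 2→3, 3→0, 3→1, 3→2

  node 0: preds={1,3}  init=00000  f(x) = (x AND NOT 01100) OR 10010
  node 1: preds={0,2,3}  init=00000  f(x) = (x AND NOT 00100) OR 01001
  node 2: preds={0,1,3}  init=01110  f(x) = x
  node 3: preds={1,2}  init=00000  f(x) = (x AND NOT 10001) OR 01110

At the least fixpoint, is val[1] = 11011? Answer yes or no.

Worklist (7 pops):
  #1 pop 0: in=00000 → 10010 (was 00000); enqueue []
  #2 pop 1: in=11110 → 11011 (was 00000); enqueue [0]
  #3 pop 2: in=11011 → 11111 (was 01110); enqueue [1]
  #4 pop 3: in=11111 → 01110 (was 00000); enqueue [2]
  #5 pop 0: in=11111 → 10011 (was 10010); enqueue []
  #6 pop 1: in=11111 → 11011 (no change)
  #7 pop 2: in=11111 → 11111 (no change)

Fixpoint:
  val[0] = 10011
  val[1] = 11011
  val[2] = 11111
  val[3] = 01110

yes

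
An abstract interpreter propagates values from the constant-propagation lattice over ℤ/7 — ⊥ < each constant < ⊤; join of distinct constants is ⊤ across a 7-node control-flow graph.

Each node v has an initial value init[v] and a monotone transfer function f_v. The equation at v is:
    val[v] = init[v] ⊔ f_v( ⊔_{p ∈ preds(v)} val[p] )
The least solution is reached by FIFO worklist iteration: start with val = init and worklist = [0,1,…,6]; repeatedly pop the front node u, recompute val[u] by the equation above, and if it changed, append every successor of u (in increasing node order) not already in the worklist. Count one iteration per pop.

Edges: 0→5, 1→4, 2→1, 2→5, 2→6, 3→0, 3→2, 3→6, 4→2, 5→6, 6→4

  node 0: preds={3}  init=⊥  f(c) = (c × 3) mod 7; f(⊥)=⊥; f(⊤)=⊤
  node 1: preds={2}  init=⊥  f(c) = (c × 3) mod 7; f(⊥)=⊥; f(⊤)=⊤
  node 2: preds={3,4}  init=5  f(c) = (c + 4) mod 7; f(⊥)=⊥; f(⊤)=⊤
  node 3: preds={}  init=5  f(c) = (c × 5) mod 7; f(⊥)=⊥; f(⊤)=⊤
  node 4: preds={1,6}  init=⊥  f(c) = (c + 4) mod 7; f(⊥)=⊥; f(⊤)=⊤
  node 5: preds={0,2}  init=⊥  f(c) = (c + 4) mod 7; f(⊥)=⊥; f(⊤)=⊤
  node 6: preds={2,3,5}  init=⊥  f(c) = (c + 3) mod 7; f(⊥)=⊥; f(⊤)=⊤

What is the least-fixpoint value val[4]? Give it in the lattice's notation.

Iteration log — 11 steps:
  step 1. node 0  ⊔preds=5  new=1  old=⊥  +wl: 
  step 2. node 1  ⊔preds=5  new=1  old=⊥  +wl: 
  step 3. node 2  ⊔preds=5  new=⊤  old=5  +wl: 1
  step 4. node 3  ⊔preds=⊥  new=5  stable
  step 5. node 4  ⊔preds=1  new=5  old=⊥  +wl: 2
  step 6. node 5  ⊔preds=⊤  new=⊤  old=⊥  +wl: 
  step 7. node 6  ⊔preds=⊤  new=⊤  old=⊥  +wl: 4
  step 8. node 1  ⊔preds=⊤  new=⊤  old=1  +wl: 
  step 9. node 2  ⊔preds=5  new=⊤  stable
  step 10. node 4  ⊔preds=⊤  new=⊤  old=5  +wl: 2
  step 11. node 2  ⊔preds=⊤  new=⊤  stable

Least fixpoint reached:
  node 0: 1
  node 1: ⊤
  node 2: ⊤
  node 3: 5
  node 4: ⊤
  node 5: ⊤
  node 6: ⊤

⊤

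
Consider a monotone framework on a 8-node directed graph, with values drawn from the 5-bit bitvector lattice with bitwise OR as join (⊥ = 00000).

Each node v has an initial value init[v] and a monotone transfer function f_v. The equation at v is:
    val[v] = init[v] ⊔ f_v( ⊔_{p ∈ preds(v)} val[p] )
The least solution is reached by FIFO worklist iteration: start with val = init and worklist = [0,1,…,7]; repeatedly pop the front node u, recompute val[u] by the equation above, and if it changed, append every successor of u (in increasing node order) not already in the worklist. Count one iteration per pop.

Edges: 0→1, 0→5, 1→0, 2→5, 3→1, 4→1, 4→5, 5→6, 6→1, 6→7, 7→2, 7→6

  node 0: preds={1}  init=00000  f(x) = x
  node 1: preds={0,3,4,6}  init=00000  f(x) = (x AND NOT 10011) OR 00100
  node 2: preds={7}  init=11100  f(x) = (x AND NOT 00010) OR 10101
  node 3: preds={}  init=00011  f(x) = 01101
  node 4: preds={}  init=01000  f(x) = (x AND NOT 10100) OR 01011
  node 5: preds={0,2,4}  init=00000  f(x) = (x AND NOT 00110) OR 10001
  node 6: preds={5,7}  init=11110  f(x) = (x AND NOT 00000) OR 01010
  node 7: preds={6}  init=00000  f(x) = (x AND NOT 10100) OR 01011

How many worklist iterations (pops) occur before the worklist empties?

Worklist (13 pops):
  #1 pop 0: in=00000 → 00000 (no change)
  #2 pop 1: in=11111 → 01100 (was 00000); enqueue [0]
  #3 pop 2: in=00000 → 11101 (was 11100); enqueue []
  #4 pop 3: in=00000 → 01111 (was 00011); enqueue [1]
  #5 pop 4: in=00000 → 01011 (was 01000); enqueue []
  #6 pop 5: in=11111 → 11001 (was 00000); enqueue []
  #7 pop 6: in=11001 → 11111 (was 11110); enqueue []
  #8 pop 7: in=11111 → 01011 (was 00000); enqueue [2,6]
  #9 pop 0: in=01100 → 01100 (was 00000); enqueue [5]
  #10 pop 1: in=11111 → 01100 (no change)
  #11 pop 2: in=01011 → 11101 (no change)
  #12 pop 6: in=11011 → 11111 (no change)
  #13 pop 5: in=11111 → 11001 (no change)

Fixpoint:
  val[0] = 01100
  val[1] = 01100
  val[2] = 11101
  val[3] = 01111
  val[4] = 01011
  val[5] = 11001
  val[6] = 11111
  val[7] = 01011

13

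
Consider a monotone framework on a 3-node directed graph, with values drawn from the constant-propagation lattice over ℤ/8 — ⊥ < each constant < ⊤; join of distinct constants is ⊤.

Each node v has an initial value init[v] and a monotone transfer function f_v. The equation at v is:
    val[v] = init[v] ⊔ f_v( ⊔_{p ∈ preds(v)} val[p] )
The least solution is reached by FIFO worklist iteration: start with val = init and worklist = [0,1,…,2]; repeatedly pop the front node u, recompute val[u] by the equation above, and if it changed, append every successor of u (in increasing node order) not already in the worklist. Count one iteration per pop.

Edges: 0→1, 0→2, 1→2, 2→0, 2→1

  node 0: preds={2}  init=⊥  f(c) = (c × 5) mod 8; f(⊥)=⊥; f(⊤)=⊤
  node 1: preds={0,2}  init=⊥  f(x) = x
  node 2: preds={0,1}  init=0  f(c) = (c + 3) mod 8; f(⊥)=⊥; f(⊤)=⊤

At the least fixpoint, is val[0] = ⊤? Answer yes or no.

Worklist (6 pops):
  #1 pop 0: in=0 → 0 (was ⊥); enqueue []
  #2 pop 1: in=0 → 0 (was ⊥); enqueue []
  #3 pop 2: in=0 → ⊤ (was 0); enqueue [0,1]
  #4 pop 0: in=⊤ → ⊤ (was 0); enqueue [2]
  #5 pop 1: in=⊤ → ⊤ (was 0); enqueue []
  #6 pop 2: in=⊤ → ⊤ (no change)

Fixpoint:
  val[0] = ⊤
  val[1] = ⊤
  val[2] = ⊤

yes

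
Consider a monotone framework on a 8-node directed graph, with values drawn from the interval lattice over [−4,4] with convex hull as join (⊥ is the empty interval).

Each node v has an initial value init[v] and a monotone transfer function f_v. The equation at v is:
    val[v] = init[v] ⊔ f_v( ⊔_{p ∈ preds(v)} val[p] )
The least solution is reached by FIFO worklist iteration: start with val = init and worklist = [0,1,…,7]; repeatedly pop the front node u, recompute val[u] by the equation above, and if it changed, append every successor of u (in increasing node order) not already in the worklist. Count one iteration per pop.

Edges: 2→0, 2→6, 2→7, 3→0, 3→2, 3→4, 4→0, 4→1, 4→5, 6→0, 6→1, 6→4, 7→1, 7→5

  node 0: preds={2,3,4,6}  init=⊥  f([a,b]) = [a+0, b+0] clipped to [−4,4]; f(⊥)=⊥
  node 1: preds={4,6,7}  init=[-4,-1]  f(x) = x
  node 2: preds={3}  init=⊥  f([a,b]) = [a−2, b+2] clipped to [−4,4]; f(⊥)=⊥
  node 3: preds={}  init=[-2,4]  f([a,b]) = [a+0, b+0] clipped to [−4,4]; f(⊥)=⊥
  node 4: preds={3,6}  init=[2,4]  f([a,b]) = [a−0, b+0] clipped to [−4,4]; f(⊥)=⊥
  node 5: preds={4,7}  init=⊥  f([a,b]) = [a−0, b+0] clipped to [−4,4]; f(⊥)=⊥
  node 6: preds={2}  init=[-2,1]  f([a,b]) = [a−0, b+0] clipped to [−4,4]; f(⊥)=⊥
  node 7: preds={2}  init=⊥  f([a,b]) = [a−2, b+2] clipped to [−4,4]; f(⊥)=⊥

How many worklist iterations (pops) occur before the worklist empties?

Iteration log — 14 steps:
  step 1. node 0  ⊔preds=[-2,4]  new=[-2,4]  old=⊥  +wl: 
  step 2. node 1  ⊔preds=[-2,4]  new=[-4,4]  old=[-4,-1]  +wl: 
  step 3. node 2  ⊔preds=[-2,4]  new=[-4,4]  old=⊥  +wl: 0
  step 4. node 3  ⊔preds=⊥  new=[-2,4]  stable
  step 5. node 4  ⊔preds=[-2,4]  new=[-2,4]  old=[2,4]  +wl: 1
  step 6. node 5  ⊔preds=[-2,4]  new=[-2,4]  old=⊥  +wl: 
  step 7. node 6  ⊔preds=[-4,4]  new=[-4,4]  old=[-2,1]  +wl: 4
  step 8. node 7  ⊔preds=[-4,4]  new=[-4,4]  old=⊥  +wl: 5
  step 9. node 0  ⊔preds=[-4,4]  new=[-4,4]  old=[-2,4]  +wl: 
  step 10. node 1  ⊔preds=[-4,4]  new=[-4,4]  stable
  step 11. node 4  ⊔preds=[-4,4]  new=[-4,4]  old=[-2,4]  +wl: 0,1
  step 12. node 5  ⊔preds=[-4,4]  new=[-4,4]  old=[-2,4]  +wl: 
  step 13. node 0  ⊔preds=[-4,4]  new=[-4,4]  stable
  step 14. node 1  ⊔preds=[-4,4]  new=[-4,4]  stable

Least fixpoint reached:
  node 0: [-4,4]
  node 1: [-4,4]
  node 2: [-4,4]
  node 3: [-2,4]
  node 4: [-4,4]
  node 5: [-4,4]
  node 6: [-4,4]
  node 7: [-4,4]

14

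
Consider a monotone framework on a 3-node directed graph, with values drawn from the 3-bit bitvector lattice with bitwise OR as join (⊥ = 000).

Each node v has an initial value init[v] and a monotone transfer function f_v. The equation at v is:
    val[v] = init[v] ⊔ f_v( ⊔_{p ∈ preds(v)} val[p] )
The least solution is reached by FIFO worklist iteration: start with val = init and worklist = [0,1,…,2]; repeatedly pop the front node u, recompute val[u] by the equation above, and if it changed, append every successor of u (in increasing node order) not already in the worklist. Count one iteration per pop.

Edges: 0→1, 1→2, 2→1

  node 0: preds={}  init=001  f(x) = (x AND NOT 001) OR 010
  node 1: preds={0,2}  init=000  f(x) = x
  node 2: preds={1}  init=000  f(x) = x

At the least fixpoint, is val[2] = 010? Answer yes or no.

no

Worklist (4 pops):
  #1 pop 0: in=000 → 011 (was 001); enqueue []
  #2 pop 1: in=011 → 011 (was 000); enqueue []
  #3 pop 2: in=011 → 011 (was 000); enqueue [1]
  #4 pop 1: in=011 → 011 (no change)

Fixpoint:
  val[0] = 011
  val[1] = 011
  val[2] = 011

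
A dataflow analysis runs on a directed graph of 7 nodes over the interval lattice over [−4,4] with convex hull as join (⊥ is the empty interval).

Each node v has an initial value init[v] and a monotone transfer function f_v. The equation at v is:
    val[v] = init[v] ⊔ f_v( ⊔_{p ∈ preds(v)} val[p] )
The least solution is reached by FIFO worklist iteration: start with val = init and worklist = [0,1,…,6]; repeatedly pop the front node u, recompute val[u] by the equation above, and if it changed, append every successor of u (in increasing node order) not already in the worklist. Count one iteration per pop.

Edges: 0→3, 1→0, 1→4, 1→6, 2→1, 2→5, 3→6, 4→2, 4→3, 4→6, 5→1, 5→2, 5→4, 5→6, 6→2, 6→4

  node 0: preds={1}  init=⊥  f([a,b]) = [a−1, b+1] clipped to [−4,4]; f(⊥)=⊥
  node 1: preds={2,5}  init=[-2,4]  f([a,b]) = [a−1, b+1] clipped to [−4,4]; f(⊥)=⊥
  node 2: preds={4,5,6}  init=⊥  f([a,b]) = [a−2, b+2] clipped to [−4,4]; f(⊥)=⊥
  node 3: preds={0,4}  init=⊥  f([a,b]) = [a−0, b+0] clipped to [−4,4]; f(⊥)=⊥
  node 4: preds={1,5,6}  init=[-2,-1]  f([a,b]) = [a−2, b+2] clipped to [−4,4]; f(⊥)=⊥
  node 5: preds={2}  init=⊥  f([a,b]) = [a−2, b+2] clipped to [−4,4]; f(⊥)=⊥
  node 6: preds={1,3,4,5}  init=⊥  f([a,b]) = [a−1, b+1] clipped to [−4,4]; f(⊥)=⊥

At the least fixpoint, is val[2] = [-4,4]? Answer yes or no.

yes

Iteration log — 20 steps:
  step 1. node 0  ⊔preds=[-2,4]  new=[-3,4]  old=⊥  +wl: 
  step 2. node 1  ⊔preds=⊥  new=[-2,4]  stable
  step 3. node 2  ⊔preds=[-2,-1]  new=[-4,1]  old=⊥  +wl: 1
  step 4. node 3  ⊔preds=[-3,4]  new=[-3,4]  old=⊥  +wl: 
  step 5. node 4  ⊔preds=[-2,4]  new=[-4,4]  old=[-2,-1]  +wl: 2,3
  step 6. node 5  ⊔preds=[-4,1]  new=[-4,3]  old=⊥  +wl: 4
  step 7. node 6  ⊔preds=[-4,4]  new=[-4,4]  old=⊥  +wl: 
  step 8. node 1  ⊔preds=[-4,3]  new=[-4,4]  old=[-2,4]  +wl: 0,6
  step 9. node 2  ⊔preds=[-4,4]  new=[-4,4]  old=[-4,1]  +wl: 1,5
  step 10. node 3  ⊔preds=[-4,4]  new=[-4,4]  old=[-3,4]  +wl: 
  step 11. node 4  ⊔preds=[-4,4]  new=[-4,4]  stable
  step 12. node 0  ⊔preds=[-4,4]  new=[-4,4]  old=[-3,4]  +wl: 3
  step 13. node 6  ⊔preds=[-4,4]  new=[-4,4]  stable
  step 14. node 1  ⊔preds=[-4,4]  new=[-4,4]  stable
  step 15. node 5  ⊔preds=[-4,4]  new=[-4,4]  old=[-4,3]  +wl: 1,2,4,6
  step 16. node 3  ⊔preds=[-4,4]  new=[-4,4]  stable
  step 17. node 1  ⊔preds=[-4,4]  new=[-4,4]  stable
  step 18. node 2  ⊔preds=[-4,4]  new=[-4,4]  stable
  step 19. node 4  ⊔preds=[-4,4]  new=[-4,4]  stable
  step 20. node 6  ⊔preds=[-4,4]  new=[-4,4]  stable

Least fixpoint reached:
  node 0: [-4,4]
  node 1: [-4,4]
  node 2: [-4,4]
  node 3: [-4,4]
  node 4: [-4,4]
  node 5: [-4,4]
  node 6: [-4,4]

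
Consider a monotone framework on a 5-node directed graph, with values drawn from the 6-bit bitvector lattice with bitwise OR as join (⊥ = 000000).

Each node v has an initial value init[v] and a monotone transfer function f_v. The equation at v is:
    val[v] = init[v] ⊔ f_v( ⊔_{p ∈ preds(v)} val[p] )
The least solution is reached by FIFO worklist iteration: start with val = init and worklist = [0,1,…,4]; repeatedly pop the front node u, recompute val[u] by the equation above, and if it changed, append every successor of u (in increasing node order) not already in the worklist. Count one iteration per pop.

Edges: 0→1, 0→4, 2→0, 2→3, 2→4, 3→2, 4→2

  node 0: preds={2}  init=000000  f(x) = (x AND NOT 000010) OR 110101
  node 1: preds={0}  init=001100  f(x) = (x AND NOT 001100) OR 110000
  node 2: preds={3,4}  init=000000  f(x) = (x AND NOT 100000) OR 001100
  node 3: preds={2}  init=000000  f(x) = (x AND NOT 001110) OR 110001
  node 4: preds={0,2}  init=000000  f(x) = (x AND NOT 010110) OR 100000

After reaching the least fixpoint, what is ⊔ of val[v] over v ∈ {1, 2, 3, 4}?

111101

Trace (11 dequeues):
  [1] u=0 | in 000000 | out 110101 | prev 000000 | push {}
  [2] u=1 | in 110101 | out 111101 | prev 001100 | push {}
  [3] u=2 | in 000000 | out 001100 | prev 000000 | push {0}
  [4] u=3 | in 001100 | out 110001 | prev 000000 | push {2}
  [5] u=4 | in 111101 | out 101001 | prev 000000 | push {}
  [6] u=0 | in 001100 | out 111101 | prev 110101 | push {1,4}
  [7] u=2 | in 111001 | out 011101 | prev 001100 | push {0,3}
  [8] u=1 | in 111101 | out 111101 | ==
  [9] u=4 | in 111101 | out 101001 | ==
  [10] u=0 | in 011101 | out 111101 | ==
  [11] u=3 | in 011101 | out 110001 | ==

Converged values:
  [0] 111101
  [1] 111101
  [2] 011101
  [3] 110001
  [4] 101001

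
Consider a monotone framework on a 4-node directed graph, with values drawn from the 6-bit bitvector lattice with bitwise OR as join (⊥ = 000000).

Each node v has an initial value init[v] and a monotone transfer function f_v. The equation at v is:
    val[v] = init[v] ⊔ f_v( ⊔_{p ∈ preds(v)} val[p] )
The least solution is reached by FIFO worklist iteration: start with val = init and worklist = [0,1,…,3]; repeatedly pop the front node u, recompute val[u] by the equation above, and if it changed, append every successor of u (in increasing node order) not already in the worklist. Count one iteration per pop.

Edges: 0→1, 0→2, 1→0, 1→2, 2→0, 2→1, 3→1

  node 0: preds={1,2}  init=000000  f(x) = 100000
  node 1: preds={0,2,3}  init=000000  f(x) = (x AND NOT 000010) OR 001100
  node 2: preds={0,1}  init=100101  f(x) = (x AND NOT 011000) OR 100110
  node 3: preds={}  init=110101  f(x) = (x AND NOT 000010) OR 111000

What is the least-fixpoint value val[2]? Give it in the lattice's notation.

100111

Worklist (6 pops):
  #1 pop 0: in=100101 → 100000 (was 000000); enqueue []
  #2 pop 1: in=110101 → 111101 (was 000000); enqueue [0]
  #3 pop 2: in=111101 → 100111 (was 100101); enqueue [1]
  #4 pop 3: in=000000 → 111101 (was 110101); enqueue []
  #5 pop 0: in=111111 → 100000 (no change)
  #6 pop 1: in=111111 → 111101 (no change)

Fixpoint:
  val[0] = 100000
  val[1] = 111101
  val[2] = 100111
  val[3] = 111101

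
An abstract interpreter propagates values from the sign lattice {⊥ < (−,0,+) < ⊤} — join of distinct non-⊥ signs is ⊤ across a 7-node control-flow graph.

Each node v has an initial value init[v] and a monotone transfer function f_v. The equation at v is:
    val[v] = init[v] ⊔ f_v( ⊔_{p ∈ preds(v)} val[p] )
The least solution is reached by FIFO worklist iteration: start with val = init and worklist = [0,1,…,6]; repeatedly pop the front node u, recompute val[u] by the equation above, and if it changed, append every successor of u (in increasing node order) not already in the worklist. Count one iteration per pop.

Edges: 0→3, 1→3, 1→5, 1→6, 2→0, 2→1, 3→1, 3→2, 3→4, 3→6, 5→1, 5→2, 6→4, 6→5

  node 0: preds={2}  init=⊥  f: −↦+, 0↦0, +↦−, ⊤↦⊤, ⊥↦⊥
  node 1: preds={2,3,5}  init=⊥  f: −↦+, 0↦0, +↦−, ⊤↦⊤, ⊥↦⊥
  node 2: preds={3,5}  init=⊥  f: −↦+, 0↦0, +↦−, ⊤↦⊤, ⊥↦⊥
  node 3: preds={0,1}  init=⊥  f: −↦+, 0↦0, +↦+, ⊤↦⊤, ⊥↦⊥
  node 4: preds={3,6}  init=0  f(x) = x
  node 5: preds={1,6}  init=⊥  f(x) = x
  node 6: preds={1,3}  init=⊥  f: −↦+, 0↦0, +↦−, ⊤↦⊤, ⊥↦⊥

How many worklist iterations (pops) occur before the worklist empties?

Iteration log — 7 steps:
  step 1. node 0  ⊔preds=⊥  new=⊥  stable
  step 2. node 1  ⊔preds=⊥  new=⊥  stable
  step 3. node 2  ⊔preds=⊥  new=⊥  stable
  step 4. node 3  ⊔preds=⊥  new=⊥  stable
  step 5. node 4  ⊔preds=⊥  new=0  stable
  step 6. node 5  ⊔preds=⊥  new=⊥  stable
  step 7. node 6  ⊔preds=⊥  new=⊥  stable

Least fixpoint reached:
  node 0: ⊥
  node 1: ⊥
  node 2: ⊥
  node 3: ⊥
  node 4: 0
  node 5: ⊥
  node 6: ⊥

7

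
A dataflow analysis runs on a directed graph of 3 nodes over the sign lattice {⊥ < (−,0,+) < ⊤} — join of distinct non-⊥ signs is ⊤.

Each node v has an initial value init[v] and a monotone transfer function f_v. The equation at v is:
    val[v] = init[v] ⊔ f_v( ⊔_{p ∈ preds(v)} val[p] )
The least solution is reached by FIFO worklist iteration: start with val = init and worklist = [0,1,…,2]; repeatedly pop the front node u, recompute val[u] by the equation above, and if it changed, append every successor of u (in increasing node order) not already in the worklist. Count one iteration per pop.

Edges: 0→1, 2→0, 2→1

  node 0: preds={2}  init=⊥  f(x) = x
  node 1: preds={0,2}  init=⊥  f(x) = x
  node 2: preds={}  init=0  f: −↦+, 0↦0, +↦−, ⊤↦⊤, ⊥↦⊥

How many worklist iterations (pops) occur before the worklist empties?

Worklist (3 pops):
  #1 pop 0: in=0 → 0 (was ⊥); enqueue []
  #2 pop 1: in=0 → 0 (was ⊥); enqueue []
  #3 pop 2: in=⊥ → 0 (no change)

Fixpoint:
  val[0] = 0
  val[1] = 0
  val[2] = 0

3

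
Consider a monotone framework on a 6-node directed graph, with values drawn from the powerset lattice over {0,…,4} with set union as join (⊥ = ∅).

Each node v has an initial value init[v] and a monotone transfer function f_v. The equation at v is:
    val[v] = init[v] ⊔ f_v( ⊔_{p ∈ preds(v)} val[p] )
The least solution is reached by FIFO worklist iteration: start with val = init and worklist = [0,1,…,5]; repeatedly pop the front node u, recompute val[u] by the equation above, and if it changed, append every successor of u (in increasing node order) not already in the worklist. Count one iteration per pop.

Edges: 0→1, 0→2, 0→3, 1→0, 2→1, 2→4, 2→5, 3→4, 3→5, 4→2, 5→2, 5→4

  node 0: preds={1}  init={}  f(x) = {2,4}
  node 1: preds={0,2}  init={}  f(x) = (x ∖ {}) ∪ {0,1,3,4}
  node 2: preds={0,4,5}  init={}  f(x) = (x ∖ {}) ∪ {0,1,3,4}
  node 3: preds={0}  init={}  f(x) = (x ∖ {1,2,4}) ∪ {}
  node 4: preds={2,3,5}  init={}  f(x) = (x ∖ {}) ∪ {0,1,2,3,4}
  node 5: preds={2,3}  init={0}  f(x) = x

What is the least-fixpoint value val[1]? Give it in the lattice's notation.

Worklist (10 pops):
  #1 pop 0: in={} → {2,4} (was {}); enqueue []
  #2 pop 1: in={2,4} → {0,1,2,3,4} (was {}); enqueue [0]
  #3 pop 2: in={0,2,4} → {0,1,2,3,4} (was {}); enqueue [1]
  #4 pop 3: in={2,4} → {} (no change)
  #5 pop 4: in={0,1,2,3,4} → {0,1,2,3,4} (was {}); enqueue [2]
  #6 pop 5: in={0,1,2,3,4} → {0,1,2,3,4} (was {0}); enqueue [4]
  #7 pop 0: in={0,1,2,3,4} → {2,4} (no change)
  #8 pop 1: in={0,1,2,3,4} → {0,1,2,3,4} (no change)
  #9 pop 2: in={0,1,2,3,4} → {0,1,2,3,4} (no change)
  #10 pop 4: in={0,1,2,3,4} → {0,1,2,3,4} (no change)

Fixpoint:
  val[0] = {2,4}
  val[1] = {0,1,2,3,4}
  val[2] = {0,1,2,3,4}
  val[3] = {}
  val[4] = {0,1,2,3,4}
  val[5] = {0,1,2,3,4}

{0,1,2,3,4}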